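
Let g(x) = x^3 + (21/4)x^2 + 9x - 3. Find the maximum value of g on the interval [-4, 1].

Differentiating, g'(x) = 3x^2 + (21/2)x + 9; which vanishes at x = -2 and x = -3/2.
Evaluating at the critical points and endpoints: g(-4) = -19, g(-2) = -8, g(-3/2) = -129/16, g(1) = 49/4.
Hence the absolute maximum is 49/4 at x = 1.

49/4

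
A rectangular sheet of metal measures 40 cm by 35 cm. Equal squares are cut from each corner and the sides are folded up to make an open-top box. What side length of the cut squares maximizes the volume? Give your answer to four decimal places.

6.2085

With cut size x, the volume is V(x) = x(40 − 2x)(35 − 2x) for 0 < x < 17.5.
V'(x) = 12x^2 − 300x + 1400. Setting V'(x) = 0 gives x ≈ 6.2085 (the root in (0, 17.5)).
V''(x) = 24x − 300 is negative there, so this is the maximum; V ≈ 3867.3174.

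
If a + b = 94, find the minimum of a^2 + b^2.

With a + b = 94, a^2 + b^2 = a^2 + (94 − a)^2.
The derivative 2a − 2(94 − a) = 4a − 188 vanishes at a = 47; second derivative 4 > 0, a minimum.
The minimum is 2·(47)^2 = 4418.

4418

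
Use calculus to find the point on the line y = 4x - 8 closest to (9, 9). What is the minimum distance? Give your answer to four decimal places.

4.6082

Minimize D(x)^2 = (x - 9)^2 + (4x - 17)^2.
d/dx[D^2] = 2(x - 9) + 2·4·(4x - 17) = 0 ⇒ x = 77/17.
Then y = 172/17 and the distance is √(361/17) ≈ 4.6082.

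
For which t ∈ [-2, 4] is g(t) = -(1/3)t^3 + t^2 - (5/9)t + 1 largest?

g'(t) = -t^2 + 2t - 5/9, which vanishes at t = 1/3 and t = 5/3.
Candidates: g(-2) = 79/9; g(1/3) = 74/81; g(5/3) = 106/81; g(4) = -59/9.
The maximum over the interval is 79/9, attained at t = -2.

-2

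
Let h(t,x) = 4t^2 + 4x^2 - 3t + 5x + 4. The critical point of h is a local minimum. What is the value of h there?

15/8

∂h/∂t = 8t - 3 = 0 and ∂h/∂x = 8x + 5 = 0, so (t, x) = (3/8, -5/8).
The Hessian has h_{tt} = 8, h_{xx} = 8, h_{tx} = 0, giving D = 64 > 0 with h_{tt} > 0, so the point is a local minimum.
h(3/8, -5/8) = 15/8.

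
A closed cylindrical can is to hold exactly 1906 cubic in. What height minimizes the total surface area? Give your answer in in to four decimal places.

With radius r and height h, πr²h = 1906 so h = 1906/(πr²), and S(r) = 2πr² + 2πrh = 2πr² + 2·1906/r.
S'(r) = 4πr − 2·1906/r² = 0 ⇒ r³ = 1906/(2π), so r ≈ 6.7192 and h = 2r ≈ 13.4383.
S''(r) = 4π + 4·1906/r³ > 0, so this is the minimum; S ≈ 851.0005.

13.4383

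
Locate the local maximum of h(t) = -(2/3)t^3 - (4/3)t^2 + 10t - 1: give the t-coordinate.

Critical points: h'(t) = -2t^2 - (8/3)t + 10 vanishes at t = -3, 5/3.
Second-derivative test with h''(t) = -4t - 8/3: h''(-3) = 28/3 > 0 ⇒ local minimum; h''(5/3) = -28/3 < 0 ⇒ local maximum.
Thus h has its local maximum at t = 5/3, with value 719/81.

5/3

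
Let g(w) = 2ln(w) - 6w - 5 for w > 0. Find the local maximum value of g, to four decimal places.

g'(w) = 2/w − 6 = 0 gives w = 1/3.
g''(w) = -2/w², which is negative for w > 0, so this is a local maximum.
g(1/3) = 2·ln(1/3) - 2 - 5 ≈ -9.1972.

-9.1972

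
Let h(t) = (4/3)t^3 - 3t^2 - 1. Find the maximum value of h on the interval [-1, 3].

The derivative is 4t^2 - 6t, which vanishes at t = 0 and t = 3/2.
Candidates: h(-1) = -16/3, h(0) = -1, h(3/2) = -13/4, h(3) = 8.
Hence the absolute maximum is 8 at t = 3.

8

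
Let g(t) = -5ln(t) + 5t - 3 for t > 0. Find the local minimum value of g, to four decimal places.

2.0000

g'(t) = -5/t + 5 = 0 gives t = 1.
g''(t) = 5/t², which is positive for t > 0, so this is a local minimum.
g(1) = -5·ln(1) + 5 - 3 ≈ 2.0000.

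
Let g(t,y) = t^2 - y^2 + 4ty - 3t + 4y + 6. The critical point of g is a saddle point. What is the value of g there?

∂g/∂t = 2t + 4y - 3 = 0 and ∂g/∂y = 4t - 2y + 4 = 0, so (t, y) = (-1/2, 1).
The Hessian has g_{tt} = 2, g_{yy} = -2, g_{ty} = 4, giving D = -20 < 0, so the point is a saddle point.
g(-1/2, 1) = 35/4.

35/4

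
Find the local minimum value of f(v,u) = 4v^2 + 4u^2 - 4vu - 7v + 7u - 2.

-73/12

∂f/∂v = 8v - 4u - 7 = 0 and ∂f/∂u = -4v + 8u + 7 = 0, so (v, u) = (7/12, -7/12).
The Hessian has f_{vv} = 8, f_{uu} = 8, f_{vu} = -4, giving D = 48 > 0 with f_{vv} > 0, so the point is a local minimum.
f(7/12, -7/12) = -73/12.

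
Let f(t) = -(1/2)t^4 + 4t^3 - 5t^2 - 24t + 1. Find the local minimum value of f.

Critical points: f'(t) = -2t^3 + 12t^2 - 10t - 24 vanishes at t = -1, 3, 4.
Second-derivative test with f''(t) = -6t^2 + 24t - 10: f''(-1) = -40 < 0 ⇒ local maximum; f''(3) = 8 > 0 ⇒ local minimum; f''(4) = -10 < 0 ⇒ local maximum.
So the local minimum value is f(3) = -97/2.

-97/2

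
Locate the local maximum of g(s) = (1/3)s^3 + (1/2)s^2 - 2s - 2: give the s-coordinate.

g'(s) = s^2 + s - 2 = 0 at s = -2, 1.
Second-derivative test with g''(s) = 2s + 1: g''(-2) = -3 < 0 ⇒ local maximum; g''(1) = 3 > 0 ⇒ local minimum.
Thus g has its local maximum at s = -2, with value 4/3.

-2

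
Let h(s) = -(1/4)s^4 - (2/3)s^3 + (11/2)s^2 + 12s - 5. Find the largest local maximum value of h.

169/4

h'(s) = -s^3 - 2s^2 + 11s + 12 = 0 at s = -4, -1, 3.
Second-derivative test with h''(s) = -3s^2 - 4s + 11: h''(-4) = -21 < 0 ⇒ local maximum; h''(-1) = 12 > 0 ⇒ local minimum; h''(3) = -28 < 0 ⇒ local maximum.
The largest local maximum is h(3) = 169/4.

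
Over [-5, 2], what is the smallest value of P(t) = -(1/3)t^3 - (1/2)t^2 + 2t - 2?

-16/3

P'(t) = -t^2 - t + 2, which vanishes at t = -2 and t = 1.
Candidates: P(-5) = 103/6,  P(-2) = -16/3,  P(1) = -5/6,  P(2) = -8/3.
The minimum over the interval is -16/3, attained at t = -2.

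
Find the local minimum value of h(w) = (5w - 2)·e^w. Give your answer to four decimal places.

h'(w) = 5·e^w + (5w - 2)·1·e^w = (5w + 3)·e^w. Since e^w > 0, the only critical point is w = -3/5.
h''(-3/5) has the same sign as 5 > 0, so this is a local minimum.
h(-3/5) = (-5)·e^(-3/5) ≈ -2.7441.

-2.7441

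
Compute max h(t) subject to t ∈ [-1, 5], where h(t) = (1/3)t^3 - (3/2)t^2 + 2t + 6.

121/6

The derivative is t^2 - 3t + 2, which vanishes at t = 1 and t = 2.
Compare values at every candidate in [-1, 5]: h(-1) = 13/6; h(1) = 41/6; h(2) = 20/3; h(5) = 121/6.
So the maximum is h(5) = 121/6.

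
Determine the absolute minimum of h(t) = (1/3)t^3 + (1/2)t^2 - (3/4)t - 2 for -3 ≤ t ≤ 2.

-17/4

h'(t) = t^2 + t - 3/4, which vanishes at t = -3/2 and t = 1/2.
Compare values at every candidate in [-3, 2]: h(-3) = -17/4; h(-3/2) = -7/8; h(1/2) = -53/24; h(2) = 7/6.
The minimum over the interval is -17/4, attained at t = -3.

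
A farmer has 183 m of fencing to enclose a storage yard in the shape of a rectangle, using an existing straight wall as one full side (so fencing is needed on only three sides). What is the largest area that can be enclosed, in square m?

Let the sides perpendicular to the wall have length x and the parallel side y, so 2x + y = 183 and the area is A = xy = x(183 − 2x).
A'(x) = 183 − 4x = 0 gives x = 183/4, and A''(x) = −4 < 0 confirms a maximum.
Then y = 183 − 2·183/4 = 183/2 and A = 33489/8.

33489/8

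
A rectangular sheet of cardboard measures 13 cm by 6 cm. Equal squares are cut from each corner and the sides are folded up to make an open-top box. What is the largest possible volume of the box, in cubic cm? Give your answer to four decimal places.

With cut size x, the volume is V(x) = x(13 − 2x)(6 − 2x) for 0 < x < 3.
V'(x) = 12x^2 − 76x + 78. Setting V'(x) = 0 gives x ≈ 1.2884 (the root in (0, 3)).
V''(x) = 24x − 76 is negative there, so this is the maximum; V ≈ 45.9710.

45.9710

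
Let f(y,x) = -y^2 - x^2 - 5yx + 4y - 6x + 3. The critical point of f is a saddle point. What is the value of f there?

∂f/∂y = -2y - 5x + 4 = 0 and ∂f/∂x = -5y - 2x - 6 = 0, so (y, x) = (-38/21, 32/21).
The Hessian has f_{yy} = -2, f_{xx} = -2, f_{yx} = -5, giving D = -21 < 0, so the point is a saddle point.
f(-38/21, 32/21) = -109/21.

-109/21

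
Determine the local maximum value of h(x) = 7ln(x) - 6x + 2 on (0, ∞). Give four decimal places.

-3.9209

h'(x) = 7/x − 6 = 0 gives x = 7/6.
h''(x) = -7/x², which is negative for x > 0, so this is a local maximum.
h(7/6) = 7·ln(7/6) - 7 + 2 ≈ -3.9209.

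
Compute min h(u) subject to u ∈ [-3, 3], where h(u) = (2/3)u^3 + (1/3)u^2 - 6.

h'(u) = 2u^2 + (2/3)u, which vanishes at u = -1/3 and u = 0.
Candidates: h(-3) = -21; h(-1/3) = -485/81; h(0) = -6; h(3) = 15.
The minimum over the interval is -21, attained at u = -3.

-21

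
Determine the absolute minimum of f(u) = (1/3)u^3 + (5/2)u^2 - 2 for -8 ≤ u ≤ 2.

Differentiating, f'(u) = u^2 + 5u; which vanishes at u = -5 and u = 0.
Evaluating at the critical points and endpoints: f(-8) = -38/3; f(-5) = 113/6; f(0) = -2; f(2) = 32/3.
Hence the absolute minimum is -38/3 at u = -8.

-38/3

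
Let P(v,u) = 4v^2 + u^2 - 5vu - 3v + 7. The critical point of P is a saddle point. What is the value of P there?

8

∂P/∂v = 8v - 5u - 3 = 0 and ∂P/∂u = -5v + 2u = 0, so (v, u) = (-2/3, -5/3).
The Hessian has P_{vv} = 8, P_{uu} = 2, P_{vu} = -5, giving D = -9 < 0, so the point is a saddle point.
P(-2/3, -5/3) = 8.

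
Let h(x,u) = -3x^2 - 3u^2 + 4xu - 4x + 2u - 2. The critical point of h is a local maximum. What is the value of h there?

∂h/∂x = -6x + 4u - 4 = 0 and ∂h/∂u = 4x - 6u + 2 = 0, so (x, u) = (-4/5, -1/5).
The Hessian has h_{xx} = -6, h_{uu} = -6, h_{xu} = 4, giving D = 20 > 0 with h_{xx} < 0, so the point is a local maximum.
h(-4/5, -1/5) = -3/5.

-3/5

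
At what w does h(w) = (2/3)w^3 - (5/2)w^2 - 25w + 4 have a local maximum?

Critical points: h'(w) = 2w^2 - 5w - 25 vanishes at w = -5/2, 5.
Second-derivative test with h''(w) = 4w - 5: h''(-5/2) = -15 < 0 ⇒ local maximum; h''(5) = 15 > 0 ⇒ local minimum.
So the local maximum value is h(-5/2) = 971/24.

-5/2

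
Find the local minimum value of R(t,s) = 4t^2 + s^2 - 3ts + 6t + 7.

∂R/∂t = 8t - 3s + 6 = 0 and ∂R/∂s = -3t + 2s = 0, so (t, s) = (-12/7, -18/7).
The Hessian has R_{tt} = 8, R_{ss} = 2, R_{ts} = -3, giving D = 7 > 0 with R_{tt} > 0, so the point is a local minimum.
R(-12/7, -18/7) = 13/7.

13/7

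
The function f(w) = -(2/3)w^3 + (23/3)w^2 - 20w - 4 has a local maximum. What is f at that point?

Critical points: f'(w) = -2w^2 + (46/3)w - 20 vanishes at w = 5/3, 6.
Since f''(w) = -4w + 46/3, we get f''(5/3) = 26/3 > 0 ⇒ local minimum; f''(6) = -26/3 < 0 ⇒ local maximum.
So the local maximum value is f(6) = 8.

8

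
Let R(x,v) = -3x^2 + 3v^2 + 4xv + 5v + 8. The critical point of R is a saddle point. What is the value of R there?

∂R/∂x = -6x + 4v = 0 and ∂R/∂v = 4x + 6v + 5 = 0, so (x, v) = (-5/13, -15/26).
The Hessian has R_{xx} = -6, R_{vv} = 6, R_{xv} = 4, giving D = -52 < 0, so the point is a saddle point.
R(-5/13, -15/26) = 341/52.

341/52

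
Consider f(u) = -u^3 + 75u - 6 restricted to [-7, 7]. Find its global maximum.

f'(u) = -3u^2 + 75, which vanishes at u = -5 and u = 5.
Compare values at every candidate in [-7, 7]: f(-7) = -188, f(-5) = -256, f(5) = 244, f(7) = 176.
Hence the absolute maximum is 244 at u = 5.

244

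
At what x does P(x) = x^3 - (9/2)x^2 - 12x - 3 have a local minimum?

Critical points: P'(x) = 3x^2 - 9x - 12 vanishes at x = -1, 4.
P''(x) = 6x - 9. P''(-1) = -15 < 0 ⇒ local maximum; P''(4) = 15 > 0 ⇒ local minimum.
Thus P has its local minimum at x = 4, with value -59.

4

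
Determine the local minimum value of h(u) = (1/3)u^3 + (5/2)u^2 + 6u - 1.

-17/3

h'(u) = u^2 + 5u + 6. Setting h'(u) = 0 gives u ∈ {-3, -2}.
Since h''(u) = 2u + 5, we get h''(-3) = -1 < 0 ⇒ local maximum; h''(-2) = 1 > 0 ⇒ local minimum.
Thus h has its local minimum at u = -2, with value -17/3.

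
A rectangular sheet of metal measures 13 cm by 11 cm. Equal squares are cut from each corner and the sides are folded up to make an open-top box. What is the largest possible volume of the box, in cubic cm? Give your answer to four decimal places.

126.0104

With cut size x, the volume is V(x) = x(13 − 2x)(11 − 2x) for 0 < x < 5.5.
V'(x) = 12x^2 − 96x + 143. Setting V'(x) = 0 gives x ≈ 1.9793 (the root in (0, 5.5)).
V''(x) = 24x − 96 is negative there, so this is the maximum; V ≈ 126.0104.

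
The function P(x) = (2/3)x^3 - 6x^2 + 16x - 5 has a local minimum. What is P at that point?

17/3

Critical points: P'(x) = 2x^2 - 12x + 16 vanishes at x = 2, 4.
Since P''(x) = 4x - 12, we get P''(2) = -4 < 0 ⇒ local maximum; P''(4) = 4 > 0 ⇒ local minimum.
Thus P has its local minimum at x = 4, with value 17/3.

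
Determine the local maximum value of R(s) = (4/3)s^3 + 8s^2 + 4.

140/3

R'(s) = 4s^2 + 16s = 0 at s = -4, 0.
Since R''(s) = 8s + 16, we get R''(-4) = -16 < 0 ⇒ local maximum; R''(0) = 16 > 0 ⇒ local minimum.
So the local maximum value is R(-4) = 140/3.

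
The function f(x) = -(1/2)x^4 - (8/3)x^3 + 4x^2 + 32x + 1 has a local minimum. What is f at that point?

f'(x) = -2x^3 - 8x^2 + 8x + 32. Setting f'(x) = 0 gives x ∈ {-4, -2, 2}.
f''(x) = -6x^2 - 16x + 8. f''(-4) = -24 < 0 ⇒ local maximum; f''(-2) = 16 > 0 ⇒ local minimum; f''(2) = -48 < 0 ⇒ local maximum.
Thus f has its local minimum at x = -2, with value -101/3.

-101/3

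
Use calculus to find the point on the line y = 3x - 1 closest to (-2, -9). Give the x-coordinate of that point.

-13/5

Minimize D(x)^2 = (x + 2)^2 + (3x + 8)^2.
d/dx[D^2] = 2(x + 2) + 2·3·(3x + 8) = 0 ⇒ x = -13/5.
Then y = -44/5 and the distance is √(2/5) ≈ 0.6325.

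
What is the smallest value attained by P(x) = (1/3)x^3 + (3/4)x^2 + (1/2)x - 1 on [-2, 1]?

Differentiating, P'(x) = x^2 + (3/2)x + 1/2; which vanishes at x = -1 and x = -1/2.
Compare values at every candidate in [-2, 1]: P(-2) = -5/3,  P(-1) = -13/12,  P(-1/2) = -53/48,  P(1) = 7/12.
Hence the absolute minimum is -5/3 at x = -2.

-5/3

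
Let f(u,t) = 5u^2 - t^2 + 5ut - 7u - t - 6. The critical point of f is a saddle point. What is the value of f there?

∂f/∂u = 10u + 5t - 7 = 0 and ∂f/∂t = 5u - 2t - 1 = 0, so (u, t) = (19/45, 5/9).
The Hessian has f_{uu} = 10, f_{tt} = -2, f_{ut} = 5, giving D = -45 < 0, so the point is a saddle point.
f(19/45, 5/9) = -349/45.

-349/45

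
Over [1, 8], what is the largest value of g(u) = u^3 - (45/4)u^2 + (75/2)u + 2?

94

The derivative is 3u^2 - (45/2)u + 75/2, which vanishes at u = 5/2 and u = 5.
Candidates: g(1) = 117/4,  g(5/2) = 657/16,  g(5) = 133/4,  g(8) = 94.
Hence the absolute maximum is 94 at u = 8.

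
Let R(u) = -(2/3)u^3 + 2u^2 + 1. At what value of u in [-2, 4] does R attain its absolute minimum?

4

The derivative is -2u^2 + 4u, which vanishes at u = 0 and u = 2.
Evaluating at the critical points and endpoints: R(-2) = 43/3; R(0) = 1; R(2) = 11/3; R(4) = -29/3.
So the minimum is R(4) = -29/3.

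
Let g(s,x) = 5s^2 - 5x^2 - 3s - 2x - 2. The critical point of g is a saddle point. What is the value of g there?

-9/4

∂g/∂s = 10s - 3 = 0 and ∂g/∂x = -10x - 2 = 0, so (s, x) = (3/10, -1/5).
The Hessian has g_{ss} = 10, g_{xx} = -10, g_{sx} = 0, giving D = -100 < 0, so the point is a saddle point.
g(3/10, -1/5) = -9/4.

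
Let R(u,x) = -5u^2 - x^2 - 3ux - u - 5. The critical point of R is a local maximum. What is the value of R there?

∂R/∂u = -10u - 3x - 1 = 0 and ∂R/∂x = -3u - 2x = 0, so (u, x) = (-2/11, 3/11).
The Hessian has R_{uu} = -10, R_{xx} = -2, R_{ux} = -3, giving D = 11 > 0 with R_{uu} < 0, so the point is a local maximum.
R(-2/11, 3/11) = -54/11.

-54/11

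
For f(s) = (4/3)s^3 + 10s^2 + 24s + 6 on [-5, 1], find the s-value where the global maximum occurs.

f'(s) = 4s^2 + 20s + 24, which vanishes at s = -3 and s = -2.
Evaluating at the critical points and endpoints: f(-5) = -92/3; f(-3) = -12; f(-2) = -38/3; f(1) = 124/3.
So the maximum is f(1) = 124/3.

1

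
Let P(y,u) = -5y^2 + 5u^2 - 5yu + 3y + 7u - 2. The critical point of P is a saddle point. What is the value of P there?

∂P/∂y = -10y - 5u + 3 = 0 and ∂P/∂u = -5y + 10u + 7 = 0, so (y, u) = (13/25, -11/25).
The Hessian has P_{yy} = -10, P_{uu} = 10, P_{yu} = -5, giving D = -125 < 0, so the point is a saddle point.
P(13/25, -11/25) = -69/25.

-69/25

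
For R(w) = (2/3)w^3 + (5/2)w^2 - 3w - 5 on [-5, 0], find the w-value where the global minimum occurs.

Differentiating, R'(w) = 2w^2 + 5w - 3; whose only zero in [-5, 0] is w = -3.
Evaluating at the critical points and endpoints: R(-5) = -65/6, R(-3) = 17/2, R(0) = -5.
So the minimum is R(-5) = -65/6.

-5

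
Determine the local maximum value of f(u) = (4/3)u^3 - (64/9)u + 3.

755/81

f'(u) = 4u^2 - 64/9 = 0 at u = -4/3, 4/3.
Since f''(u) = 8u, we get f''(-4/3) = -32/3 < 0 ⇒ local maximum; f''(4/3) = 32/3 > 0 ⇒ local minimum.
So the local maximum value is f(-4/3) = 755/81.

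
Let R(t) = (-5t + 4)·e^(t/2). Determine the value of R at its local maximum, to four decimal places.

5.4881

Differentiating with the product rule gives R'(t) = (-(5/2)t - 3)·e^(t/2). Since e^(t/2) > 0, the only critical point is t = -6/5.
R''(-6/5) has the same sign as -5/2 < 0, so this is a local maximum.
R(-6/5) = (10)·e^(-3/5) ≈ 5.4881.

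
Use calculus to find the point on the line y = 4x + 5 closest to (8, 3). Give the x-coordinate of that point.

0

Minimize D(x)^2 = (x - 8)^2 + (4x + 2)^2.
d/dx[D^2] = 2(x - 8) + 2·4·(4x + 2) = 0 ⇒ x = 0.
Then y = 5 and the distance is √(68) ≈ 8.2462.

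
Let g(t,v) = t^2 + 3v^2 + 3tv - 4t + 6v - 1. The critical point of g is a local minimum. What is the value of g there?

-53

∂g/∂t = 2t + 3v - 4 = 0 and ∂g/∂v = 3t + 6v + 6 = 0, so (t, v) = (14, -8).
The Hessian has g_{tt} = 2, g_{vv} = 6, g_{tv} = 3, giving D = 3 > 0 with g_{tt} > 0, so the point is a local minimum.
g(14, -8) = -53.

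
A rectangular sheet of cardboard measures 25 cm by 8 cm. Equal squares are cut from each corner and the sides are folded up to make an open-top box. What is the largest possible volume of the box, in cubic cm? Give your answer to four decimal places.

169.4972

With cut size x, the volume is V(x) = x(25 − 2x)(8 − 2x) for 0 < x < 4.
V'(x) = 12x^2 − 132x + 200. Setting V'(x) = 0 gives x ≈ 1.8144 (the root in (0, 4)).
V''(x) = 24x − 132 is negative there, so this is the maximum; V ≈ 169.4972.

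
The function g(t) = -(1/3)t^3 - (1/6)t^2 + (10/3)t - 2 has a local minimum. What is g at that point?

-20/3

g'(t) = -t^2 - (1/3)t + 10/3. Setting g'(t) = 0 gives t ∈ {-2, 5/3}.
Second-derivative test with g''(t) = -2t - 1/3: g''(-2) = 11/3 > 0 ⇒ local minimum; g''(5/3) = -11/3 < 0 ⇒ local maximum.
Thus g has its local minimum at t = -2, with value -20/3.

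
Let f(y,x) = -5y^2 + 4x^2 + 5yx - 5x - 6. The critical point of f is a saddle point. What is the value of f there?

-151/21

∂f/∂y = -10y + 5x = 0 and ∂f/∂x = 5y + 8x - 5 = 0, so (y, x) = (5/21, 10/21).
The Hessian has f_{yy} = -10, f_{xx} = 8, f_{yx} = 5, giving D = -105 < 0, so the point is a saddle point.
f(5/21, 10/21) = -151/21.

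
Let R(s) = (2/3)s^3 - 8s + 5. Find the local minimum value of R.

Critical points: R'(s) = 2s^2 - 8 vanishes at s = -2, 2.
R''(s) = 4s. R''(-2) = -8 < 0 ⇒ local maximum; R''(2) = 8 > 0 ⇒ local minimum.
The local minimum is R(2) = -17/3.

-17/3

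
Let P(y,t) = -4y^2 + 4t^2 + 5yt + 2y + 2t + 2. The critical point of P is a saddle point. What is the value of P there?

∂P/∂y = -8y + 5t + 2 = 0 and ∂P/∂t = 5y + 8t + 2 = 0, so (y, t) = (6/89, -26/89).
The Hessian has P_{yy} = -8, P_{tt} = 8, P_{yt} = 5, giving D = -89 < 0, so the point is a saddle point.
P(6/89, -26/89) = 158/89.

158/89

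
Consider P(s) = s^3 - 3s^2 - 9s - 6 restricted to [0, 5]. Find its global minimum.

-33

Differentiating, P'(s) = 3s^2 - 6s - 9; whose only zero in [0, 5] is s = 3.
Evaluating at the critical points and endpoints: P(0) = -6,  P(3) = -33,  P(5) = -1.
The minimum over the interval is -33, attained at s = 3.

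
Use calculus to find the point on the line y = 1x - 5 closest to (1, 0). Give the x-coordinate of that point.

Minimize D(x)^2 = (x - 1)^2 + (x - 5)^2.
d/dx[D^2] = 2(x - 1) + 2·1·(x - 5) = 0 ⇒ x = 3.
Then y = -2 and the distance is √(8) ≈ 2.8284.

3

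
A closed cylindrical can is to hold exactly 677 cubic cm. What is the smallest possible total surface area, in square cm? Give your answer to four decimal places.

With radius r and height h, πr²h = 677 so h = 677/(πr²), and S(r) = 2πr² + 2πrh = 2πr² + 2·677/r.
S'(r) = 4πr − 2·677/r² = 0 ⇒ r³ = 677/(2π), so r ≈ 4.7585 and h = 2r ≈ 9.5170.
S''(r) = 4π + 4·677/r³ > 0, so this is the minimum; S ≈ 426.8156.

426.8156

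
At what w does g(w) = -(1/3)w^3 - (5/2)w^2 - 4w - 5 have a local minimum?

-4

Critical points: g'(w) = -w^2 - 5w - 4 vanishes at w = -4, -1.
Since g''(w) = -2w - 5, we get g''(-4) = 3 > 0 ⇒ local minimum; g''(-1) = -3 < 0 ⇒ local maximum.
Thus g has its local minimum at w = -4, with value -23/3.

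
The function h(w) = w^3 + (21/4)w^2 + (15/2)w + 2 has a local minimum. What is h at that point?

h'(w) = 3w^2 + (21/2)w + 15/2. Setting h'(w) = 0 gives w ∈ {-5/2, -1}.
Second-derivative test with h''(w) = 6w + 21/2: h''(-5/2) = -9/2 < 0 ⇒ local maximum; h''(-1) = 9/2 > 0 ⇒ local minimum.
Thus h has its local minimum at w = -1, with value -5/4.

-5/4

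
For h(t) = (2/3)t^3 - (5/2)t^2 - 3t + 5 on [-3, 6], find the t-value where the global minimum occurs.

-3

The derivative is 2t^2 - 5t - 3, which vanishes at t = -1/2 and t = 3.
Candidates: h(-3) = -53/2; h(-1/2) = 139/24; h(3) = -17/2; h(6) = 41.
Hence the absolute minimum is -53/2 at t = -3.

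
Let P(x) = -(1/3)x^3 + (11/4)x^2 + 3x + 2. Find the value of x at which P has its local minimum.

-1/2

Critical points: P'(x) = -x^2 + (11/2)x + 3 vanishes at x = -1/2, 6.
Second-derivative test with P''(x) = -2x + 11/2: P''(-1/2) = 13/2 > 0 ⇒ local minimum; P''(6) = -13/2 < 0 ⇒ local maximum.
The local minimum is P(-1/2) = 59/48.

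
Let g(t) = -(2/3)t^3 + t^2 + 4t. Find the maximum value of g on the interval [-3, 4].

15

g'(t) = -2t^2 + 2t + 4, which vanishes at t = -1 and t = 2.
Compare values at every candidate in [-3, 4]: g(-3) = 15, g(-1) = -7/3, g(2) = 20/3, g(4) = -32/3.
The maximum over the interval is 15, attained at t = -3.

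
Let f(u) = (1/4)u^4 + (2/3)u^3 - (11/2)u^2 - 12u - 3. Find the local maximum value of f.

37/12

f'(u) = u^3 + 2u^2 - 11u - 12. Setting f'(u) = 0 gives u ∈ {-4, -1, 3}.
Since f''(u) = 3u^2 + 4u - 11, we get f''(-4) = 21 > 0 ⇒ local minimum; f''(-1) = -12 < 0 ⇒ local maximum; f''(3) = 28 > 0 ⇒ local minimum.
The local maximum is f(-1) = 37/12.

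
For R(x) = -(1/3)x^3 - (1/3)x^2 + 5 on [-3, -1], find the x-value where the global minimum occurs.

The derivative is -x^2 - (2/3)x, which has no zeros in [-3, -1].
Compare values at every candidate in [-3, -1]: R(-3) = 11; R(-1) = 5.
So the minimum is R(-1) = 5.

-1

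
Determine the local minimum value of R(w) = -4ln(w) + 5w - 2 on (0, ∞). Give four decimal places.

R'(w) = -4/w + 5 = 0 gives w = 4/5.
R''(w) = 4/w², which is positive for w > 0, so this is a local minimum.
R(4/5) = -4·ln(4/5) + 4 - 2 ≈ 2.8926.

2.8926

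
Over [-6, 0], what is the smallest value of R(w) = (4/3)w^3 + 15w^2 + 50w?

R'(w) = 4w^2 + 30w + 50, which vanishes at w = -5 and w = -5/2.
Evaluating at the critical points and endpoints: R(-6) = -48, R(-5) = -125/3, R(-5/2) = -625/12, R(0) = 0.
Hence the absolute minimum is -625/12 at w = -5/2.

-625/12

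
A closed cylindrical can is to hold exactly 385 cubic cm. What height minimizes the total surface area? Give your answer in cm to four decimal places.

With radius r and height h, πr²h = 385 so h = 385/(πr²), and S(r) = 2πr² + 2πrh = 2πr² + 2·385/r.
S'(r) = 4πr − 2·385/r² = 0 ⇒ r³ = 385/(2π), so r ≈ 3.9424 and h = 2r ≈ 7.8848.
S''(r) = 4π + 4·385/r³ > 0, so this is the minimum; S ≈ 292.9690.

7.8848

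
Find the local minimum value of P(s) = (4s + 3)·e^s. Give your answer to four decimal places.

P'(s) = 4·e^s + (4s + 3)·1·e^s = (4s + 7)·e^s. Since e^s > 0, the only critical point is s = -7/4.
P''(-7/4) has the same sign as 4 > 0, so this is a local minimum.
P(-7/4) = (-4)·e^(-7/4) ≈ -0.6951.

-0.6951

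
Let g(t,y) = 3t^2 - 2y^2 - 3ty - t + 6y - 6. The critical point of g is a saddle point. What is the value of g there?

-10/3

∂g/∂t = 6t - 3y - 1 = 0 and ∂g/∂y = -3t - 4y + 6 = 0, so (t, y) = (2/3, 1).
The Hessian has g_{tt} = 6, g_{yy} = -4, g_{ty} = -3, giving D = -33 < 0, so the point is a saddle point.
g(2/3, 1) = -10/3.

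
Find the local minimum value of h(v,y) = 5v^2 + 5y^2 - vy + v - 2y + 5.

472/99

∂h/∂v = 10v - y + 1 = 0 and ∂h/∂y = -v + 10y - 2 = 0, so (v, y) = (-8/99, 19/99).
The Hessian has h_{vv} = 10, h_{yy} = 10, h_{vy} = -1, giving D = 99 > 0 with h_{vv} > 0, so the point is a local minimum.
h(-8/99, 19/99) = 472/99.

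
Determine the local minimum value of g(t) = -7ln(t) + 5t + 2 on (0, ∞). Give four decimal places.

g'(t) = -7/t + 5 = 0 gives t = 7/5.
g''(t) = 7/t², which is positive for t > 0, so this is a local minimum.
g(7/5) = -7·ln(7/5) + 7 + 2 ≈ 6.6447.

6.6447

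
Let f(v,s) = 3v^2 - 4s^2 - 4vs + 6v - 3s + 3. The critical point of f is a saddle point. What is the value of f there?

∂f/∂v = 6v - 4s + 6 = 0 and ∂f/∂s = -4v - 8s - 3 = 0, so (v, s) = (-15/16, 3/32).
The Hessian has f_{vv} = 6, f_{ss} = -8, f_{vs} = -4, giving D = -64 < 0, so the point is a saddle point.
f(-15/16, 3/32) = 3/64.

3/64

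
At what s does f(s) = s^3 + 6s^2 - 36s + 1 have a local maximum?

Critical points: f'(s) = 3s^2 + 12s - 36 vanishes at s = -6, 2.
Second-derivative test with f''(s) = 6s + 12: f''(-6) = -24 < 0 ⇒ local maximum; f''(2) = 24 > 0 ⇒ local minimum.
Thus f has its local maximum at s = -6, with value 217.

-6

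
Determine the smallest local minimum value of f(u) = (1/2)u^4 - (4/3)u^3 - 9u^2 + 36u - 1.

f'(u) = 2u^3 - 4u^2 - 18u + 36 = 0 at u = -3, 2, 3.
Second-derivative test with f''(u) = 6u^2 - 8u - 18: f''(-3) = 60 > 0 ⇒ local minimum; f''(2) = -10 < 0 ⇒ local maximum; f''(3) = 12 > 0 ⇒ local minimum.
Thus f has its smallest local minimum at u = -3, with value -227/2.

-227/2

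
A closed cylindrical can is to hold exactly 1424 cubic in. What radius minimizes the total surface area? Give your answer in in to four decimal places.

With radius r and height h, πr²h = 1424 so h = 1424/(πr²), and S(r) = 2πr² + 2πrh = 2πr² + 2·1424/r.
S'(r) = 4πr − 2·1424/r² = 0 ⇒ r³ = 1424/(2π), so r ≈ 6.0969 and h = 2r ≈ 12.1938.
S''(r) = 4π + 4·1424/r³ > 0, so this is the minimum; S ≈ 700.6824.

6.0969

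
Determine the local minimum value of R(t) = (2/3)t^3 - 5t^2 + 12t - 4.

5

R'(t) = 2t^2 - 10t + 12. Setting R'(t) = 0 gives t ∈ {2, 3}.
R''(t) = 4t - 10. R''(2) = -2 < 0 ⇒ local maximum; R''(3) = 2 > 0 ⇒ local minimum.
Thus R has its local minimum at t = 3, with value 5.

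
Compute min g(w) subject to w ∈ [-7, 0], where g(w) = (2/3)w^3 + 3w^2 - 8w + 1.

The derivative is 2w^2 + 6w - 8, whose only zero in [-7, 0] is w = -4.
Compare values at every candidate in [-7, 0]: g(-7) = -74/3,  g(-4) = 115/3,  g(0) = 1.
Hence the absolute minimum is -74/3 at w = -7.

-74/3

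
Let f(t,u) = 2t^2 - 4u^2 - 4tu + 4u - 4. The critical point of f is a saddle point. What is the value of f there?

-10/3

∂f/∂t = 4t - 4u = 0 and ∂f/∂u = -4t - 8u + 4 = 0, so (t, u) = (1/3, 1/3).
The Hessian has f_{tt} = 4, f_{uu} = -8, f_{tu} = -4, giving D = -48 < 0, so the point is a saddle point.
f(1/3, 1/3) = -10/3.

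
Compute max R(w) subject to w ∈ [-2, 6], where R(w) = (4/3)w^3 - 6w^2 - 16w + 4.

38/3

R'(w) = 4w^2 - 12w - 16, which vanishes at w = -1 and w = 4.
Candidates: R(-2) = 4/3,  R(-1) = 38/3,  R(4) = -212/3,  R(6) = -20.
The maximum over the interval is 38/3, attained at w = -1.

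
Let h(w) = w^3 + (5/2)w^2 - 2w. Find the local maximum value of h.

6

h'(w) = 3w^2 + 5w - 2 = 0 at w = -2, 1/3.
h''(w) = 6w + 5. h''(-2) = -7 < 0 ⇒ local maximum; h''(1/3) = 7 > 0 ⇒ local minimum.
Thus h has its local maximum at w = -2, with value 6.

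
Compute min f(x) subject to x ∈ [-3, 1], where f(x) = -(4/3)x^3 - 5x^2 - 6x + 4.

Differentiating, f'(x) = -4x^2 - 10x - 6; which vanishes at x = -3/2 and x = -1.
Compare values at every candidate in [-3, 1]: f(-3) = 13,  f(-3/2) = 25/4,  f(-1) = 19/3,  f(1) = -25/3.
The minimum over the interval is -25/3, attained at x = 1.

-25/3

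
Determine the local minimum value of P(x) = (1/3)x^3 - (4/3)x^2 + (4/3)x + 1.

Critical points: P'(x) = x^2 - (8/3)x + 4/3 vanishes at x = 2/3, 2.
P''(x) = 2x - 8/3. P''(2/3) = -4/3 < 0 ⇒ local maximum; P''(2) = 4/3 > 0 ⇒ local minimum.
The local minimum is P(2) = 1.

1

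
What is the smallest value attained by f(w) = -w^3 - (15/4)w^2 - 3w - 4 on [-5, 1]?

-47/4

f'(w) = -3w^2 - (15/2)w - 3, which vanishes at w = -2 and w = -1/2.
Candidates: f(-5) = 169/4; f(-2) = -5; f(-1/2) = -53/16; f(1) = -47/4.
So the minimum is f(1) = -47/4.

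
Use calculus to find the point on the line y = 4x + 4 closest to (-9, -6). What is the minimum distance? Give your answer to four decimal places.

6.3059

Minimize D(x)^2 = (x + 9)^2 + (4x + 10)^2.
d/dx[D^2] = 2(x + 9) + 2·4·(4x + 10) = 0 ⇒ x = -49/17.
Then y = -128/17 and the distance is √(676/17) ≈ 6.3059.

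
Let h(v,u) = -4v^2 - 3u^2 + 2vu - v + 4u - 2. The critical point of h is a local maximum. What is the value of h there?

-29/44

∂h/∂v = -8v + 2u - 1 = 0 and ∂h/∂u = 2v - 6u + 4 = 0, so (v, u) = (1/22, 15/22).
The Hessian has h_{vv} = -8, h_{uu} = -6, h_{vu} = 2, giving D = 44 > 0 with h_{vv} < 0, so the point is a local maximum.
h(1/22, 15/22) = -29/44.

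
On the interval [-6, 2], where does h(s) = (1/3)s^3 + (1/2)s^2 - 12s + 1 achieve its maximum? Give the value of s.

h'(s) = s^2 + s - 12, whose only zero in [-6, 2] is s = -4.
Candidates: h(-6) = 19; h(-4) = 107/3; h(2) = -55/3.
Hence the absolute maximum is 107/3 at s = -4.

-4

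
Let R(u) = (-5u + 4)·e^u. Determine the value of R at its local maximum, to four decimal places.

4.0937

R'(u) = (-5)·e^u + (-5u + 4)·1·e^u = (-5u - 1)·e^u. Since e^u > 0, the only critical point is u = -1/5.
R''(-1/5) has the same sign as -5 < 0, so this is a local maximum.
R(-1/5) = (5)·e^(-1/5) ≈ 4.0937.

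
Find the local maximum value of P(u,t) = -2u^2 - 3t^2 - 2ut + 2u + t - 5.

-9/2

∂P/∂u = -4u - 2t + 2 = 0 and ∂P/∂t = -2u - 6t + 1 = 0, so (u, t) = (1/2, 0).
The Hessian has P_{uu} = -4, P_{tt} = -6, P_{ut} = -2, giving D = 20 > 0 with P_{uu} < 0, so the point is a local maximum.
P(1/2, 0) = -9/2.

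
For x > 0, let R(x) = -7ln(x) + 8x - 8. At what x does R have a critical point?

R'(x) = -7/x + 8 = 0 gives x = 7/8.
R''(x) = 7/x², which is positive for x > 0, so this is a local minimum.
R(7/8) = -7·ln(7/8) + 7 - 8 ≈ -0.0653.

7/8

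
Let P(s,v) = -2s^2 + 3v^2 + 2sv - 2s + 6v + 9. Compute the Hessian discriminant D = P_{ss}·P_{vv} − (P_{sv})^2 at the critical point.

∂P/∂s = -4s + 2v - 2 = 0 and ∂P/∂v = 2s + 6v + 6 = 0, so (s, v) = (-6/7, -5/7).
The Hessian has P_{ss} = -4, P_{vv} = 6, P_{sv} = 2, giving D = -28 < 0, so the point is a saddle point.
D = (-4)·(6) − (2)^2 = -28.

-28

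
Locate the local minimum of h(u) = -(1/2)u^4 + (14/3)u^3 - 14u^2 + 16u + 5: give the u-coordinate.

2

h'(u) = -2u^3 + 14u^2 - 28u + 16. Setting h'(u) = 0 gives u ∈ {1, 2, 4}.
Second-derivative test with h''(u) = -6u^2 + 28u - 28: h''(1) = -6 < 0 ⇒ local maximum; h''(2) = 4 > 0 ⇒ local minimum; h''(4) = -12 < 0 ⇒ local maximum.
The local minimum is h(2) = 31/3.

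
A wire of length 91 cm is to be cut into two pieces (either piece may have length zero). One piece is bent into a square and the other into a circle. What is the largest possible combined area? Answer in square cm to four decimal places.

658.9810

Let x be the length used for the square. Square side x/4; circle radius (91−x)/(2π).
A(x) = (x/4)² + π·((91−x)/(2π))² = x²/16 + (91−x)²/(4π) for 0 ≤ x ≤ 91. A'(x) = x/8 − (91−x)/(2π) = 0 gives x = 4·91/(π+4) ≈ 50.9690.
A'' > 0, so the interior critical point is a minimum; the maximum is at an endpoint. A(0) = 658.9810 and A(91) = 517.5625, so the largest area is 658.9810.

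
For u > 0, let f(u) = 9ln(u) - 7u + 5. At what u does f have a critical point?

f'(u) = 9/u − 7 = 0 gives u = 9/7.
f''(u) = -9/u², which is negative for u > 0, so this is a local maximum.
f(9/7) = 9·ln(9/7) - 9 + 5 ≈ -1.7382.

9/7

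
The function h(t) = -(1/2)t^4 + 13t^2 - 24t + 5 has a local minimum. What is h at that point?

Critical points: h'(t) = -2t^3 + 26t - 24 vanishes at t = -4, 1, 3.
Since h''(t) = -6t^2 + 26, we get h''(-4) = -70 < 0 ⇒ local maximum; h''(1) = 20 > 0 ⇒ local minimum; h''(3) = -28 < 0 ⇒ local maximum.
Thus h has its local minimum at t = 1, with value -13/2.

-13/2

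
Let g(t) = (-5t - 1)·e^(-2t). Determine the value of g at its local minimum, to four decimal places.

-1.3720

g'(t) = (-5)·e^(-2t) + (-5t - 1)·(-2)·e^(-2t) = (10t - 3)·e^(-2t). Since e^(-2t) > 0, the only critical point is t = 3/10.
g''(3/10) has the same sign as 10 > 0, so this is a local minimum.
g(3/10) = (-5/2)·e^(-3/5) ≈ -1.3720.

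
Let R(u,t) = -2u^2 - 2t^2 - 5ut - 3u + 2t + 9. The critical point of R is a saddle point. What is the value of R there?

∂R/∂u = -4u - 5t - 3 = 0 and ∂R/∂t = -5u - 4t + 2 = 0, so (u, t) = (22/9, -23/9).
The Hessian has R_{uu} = -4, R_{tt} = -4, R_{ut} = -5, giving D = -9 < 0, so the point is a saddle point.
R(22/9, -23/9) = 25/9.

25/9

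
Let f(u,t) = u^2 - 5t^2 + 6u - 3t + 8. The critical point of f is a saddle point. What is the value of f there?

-11/20

∂f/∂u = 2u + 6 = 0 and ∂f/∂t = -10t - 3 = 0, so (u, t) = (-3, -3/10).
The Hessian has f_{uu} = 2, f_{tt} = -10, f_{ut} = 0, giving D = -20 < 0, so the point is a saddle point.
f(-3, -3/10) = -11/20.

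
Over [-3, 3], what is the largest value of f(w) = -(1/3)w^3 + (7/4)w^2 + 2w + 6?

99/4

The derivative is -w^2 + (7/2)w + 2, whose only zero in [-3, 3] is w = -1/2.
Candidates: f(-3) = 99/4; f(-1/2) = 263/48; f(3) = 75/4.
So the maximum is f(-3) = 99/4.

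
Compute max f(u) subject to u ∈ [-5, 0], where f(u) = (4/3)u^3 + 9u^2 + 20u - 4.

The derivative is 4u^2 + 18u + 20, which vanishes at u = -5/2 and u = -2.
Evaluating at the critical points and endpoints: f(-5) = -137/3; f(-5/2) = -223/12; f(-2) = -56/3; f(0) = -4.
The maximum over the interval is -4, attained at u = 0.

-4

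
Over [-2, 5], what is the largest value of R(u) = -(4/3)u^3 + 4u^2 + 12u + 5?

41

The derivative is -4u^2 + 8u + 12, which vanishes at u = -1 and u = 3.
Evaluating at the critical points and endpoints: R(-2) = 23/3; R(-1) = -5/3; R(3) = 41; R(5) = -5/3.
So the maximum is R(3) = 41.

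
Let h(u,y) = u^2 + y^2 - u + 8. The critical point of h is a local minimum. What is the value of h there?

31/4

∂h/∂u = 2u - 1 = 0 and ∂h/∂y = 2y = 0, so (u, y) = (1/2, 0).
The Hessian has h_{uu} = 2, h_{yy} = 2, h_{uy} = 0, giving D = 4 > 0 with h_{uu} > 0, so the point is a local minimum.
h(1/2, 0) = 31/4.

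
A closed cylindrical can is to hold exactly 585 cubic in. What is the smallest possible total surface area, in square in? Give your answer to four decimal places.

With radius r and height h, πr²h = 585 so h = 585/(πr²), and S(r) = 2πr² + 2πrh = 2πr² + 2·585/r.
S'(r) = 4πr − 2·585/r² = 0 ⇒ r³ = 585/(2π), so r ≈ 4.5324 and h = 2r ≈ 9.0647.
S''(r) = 4π + 4·585/r³ > 0, so this is the minimum; S ≈ 387.2147.

387.2147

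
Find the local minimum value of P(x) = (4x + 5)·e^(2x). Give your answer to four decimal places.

-0.0604

By the product rule, P'(x) = (8x + 14)·e^(2x). Since e^(2x) > 0, the only critical point is x = -7/4.
P''(-7/4) has the same sign as 8 > 0, so this is a local minimum.
P(-7/4) = (-2)·e^(-7/2) ≈ -0.0604.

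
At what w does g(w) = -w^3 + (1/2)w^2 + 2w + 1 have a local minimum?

-2/3

Critical points: g'(w) = -3w^2 + w + 2 vanishes at w = -2/3, 1.
Since g''(w) = -6w + 1, we get g''(-2/3) = 5 > 0 ⇒ local minimum; g''(1) = -5 < 0 ⇒ local maximum.
The local minimum is g(-2/3) = 5/27.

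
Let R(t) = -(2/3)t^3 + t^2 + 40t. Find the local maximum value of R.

425/3

R'(t) = -2t^2 + 2t + 40. Setting R'(t) = 0 gives t ∈ {-4, 5}.
Second-derivative test with R''(t) = -4t + 2: R''(-4) = 18 > 0 ⇒ local minimum; R''(5) = -18 < 0 ⇒ local maximum.
The local maximum is R(5) = 425/3.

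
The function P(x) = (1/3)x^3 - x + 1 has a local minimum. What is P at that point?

P'(x) = x^2 - 1. Setting P'(x) = 0 gives x ∈ {-1, 1}.
Since P''(x) = 2x, we get P''(-1) = -2 < 0 ⇒ local maximum; P''(1) = 2 > 0 ⇒ local minimum.
Thus P has its local minimum at x = 1, with value 1/3.

1/3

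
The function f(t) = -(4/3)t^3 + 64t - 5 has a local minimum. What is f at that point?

f'(t) = -4t^2 + 64. Setting f'(t) = 0 gives t ∈ {-4, 4}.
Second-derivative test with f''(t) = -8t: f''(-4) = 32 > 0 ⇒ local minimum; f''(4) = -32 < 0 ⇒ local maximum.
So the local minimum value is f(-4) = -527/3.

-527/3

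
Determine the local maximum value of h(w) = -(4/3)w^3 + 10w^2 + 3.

h'(w) = -4w^2 + 20w = 0 at w = 0, 5.
h''(w) = -8w + 20. h''(0) = 20 > 0 ⇒ local minimum; h''(5) = -20 < 0 ⇒ local maximum.
Thus h has its local maximum at w = 5, with value 259/3.

259/3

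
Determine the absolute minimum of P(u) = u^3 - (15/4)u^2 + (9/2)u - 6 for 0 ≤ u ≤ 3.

P'(u) = 3u^2 - (15/2)u + 9/2, which vanishes at u = 1 and u = 3/2.
Candidates: P(0) = -6,  P(1) = -17/4,  P(3/2) = -69/16,  P(3) = 3/4.
So the minimum is P(0) = -6.

-6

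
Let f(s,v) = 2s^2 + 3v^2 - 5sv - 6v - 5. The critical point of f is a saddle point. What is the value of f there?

67

∂f/∂s = 4s - 5v = 0 and ∂f/∂v = -5s + 6v - 6 = 0, so (s, v) = (-30, -24).
The Hessian has f_{ss} = 4, f_{vv} = 6, f_{sv} = -5, giving D = -1 < 0, so the point is a saddle point.
f(-30, -24) = 67.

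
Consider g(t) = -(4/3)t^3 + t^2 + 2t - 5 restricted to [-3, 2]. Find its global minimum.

-23/3

Differentiating, g'(t) = -4t^2 + 2t + 2; which vanishes at t = -1/2 and t = 1.
Candidates: g(-3) = 34,  g(-1/2) = -67/12,  g(1) = -10/3,  g(2) = -23/3.
The minimum over the interval is -23/3, attained at t = 2.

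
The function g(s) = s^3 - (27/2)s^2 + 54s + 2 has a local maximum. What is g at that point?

g'(s) = 3s^2 - 27s + 54 = 0 at s = 3, 6.
Second-derivative test with g''(s) = 6s - 27: g''(3) = -9 < 0 ⇒ local maximum; g''(6) = 9 > 0 ⇒ local minimum.
Thus g has its local maximum at s = 3, with value 139/2.

139/2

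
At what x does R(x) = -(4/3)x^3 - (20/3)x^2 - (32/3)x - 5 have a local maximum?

-4/3

R'(x) = -4x^2 - (40/3)x - 32/3 = 0 at x = -2, -4/3.
R''(x) = -8x - 40/3. R''(-2) = 8/3 > 0 ⇒ local minimum; R''(-4/3) = -8/3 < 0 ⇒ local maximum.
Thus R has its local maximum at x = -4/3, with value 43/81.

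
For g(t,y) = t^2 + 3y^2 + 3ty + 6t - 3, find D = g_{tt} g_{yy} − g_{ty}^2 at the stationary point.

∂g/∂t = 2t + 3y + 6 = 0 and ∂g/∂y = 3t + 6y = 0, so (t, y) = (-12, 6).
The Hessian has g_{tt} = 2, g_{yy} = 6, g_{ty} = 3, giving D = 3 > 0 with g_{tt} > 0, so the point is a local minimum.
D = (2)·(6) − (3)^2 = 3.

3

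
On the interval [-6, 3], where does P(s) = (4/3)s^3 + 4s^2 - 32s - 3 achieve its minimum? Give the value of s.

The derivative is 4s^2 + 8s - 32, which vanishes at s = -4 and s = 2.
Evaluating at the critical points and endpoints: P(-6) = 45, P(-4) = 311/3, P(2) = -121/3, P(3) = -27.
So the minimum is P(2) = -121/3.

2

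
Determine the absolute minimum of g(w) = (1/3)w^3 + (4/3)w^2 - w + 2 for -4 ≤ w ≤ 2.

148/81

The derivative is w^2 + (8/3)w - 1, which vanishes at w = -3 and w = 1/3.
Candidates: g(-4) = 6, g(-3) = 8, g(1/3) = 148/81, g(2) = 8.
The minimum over the interval is 148/81, attained at w = 1/3.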